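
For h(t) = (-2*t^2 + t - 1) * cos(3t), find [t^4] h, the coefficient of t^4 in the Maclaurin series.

45/8

Multiply each power in the prefactor through the base expansion.
h(0) = -1
h′(0) = 1
h′′(0) = 5
h′′′(0) = -27
h^(4)(0) = 135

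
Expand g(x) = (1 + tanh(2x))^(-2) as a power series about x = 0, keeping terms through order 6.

1408*x^6/15 - 1088*x^5/15 + 48*x^4 - 80*x^3/3 + 12*x^2 - 4*x + 1

Substitute the inner expansion into the outer series and collect powers.
[x^0] = 1;  [x^1] = -4;  [x^2] = 12;  [x^3] = -80/3;  [x^4] = 48;  [x^5] = -1088/15;  [x^6] = 1408/15.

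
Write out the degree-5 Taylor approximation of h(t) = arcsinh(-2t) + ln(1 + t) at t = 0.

-11*t^5/5 - t^4/4 + 5*t^3/3 - t^2/2 - t

Add the two expansions coefficient-wise.
[t^0] = 0;  [t^1] = -1;  [t^2] = -1/2;  [t^3] = 5/3;  [t^4] = -1/4;  [t^5] = -11/5.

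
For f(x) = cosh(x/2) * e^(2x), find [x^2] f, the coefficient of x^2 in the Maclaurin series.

Take the Cauchy product of the two expansions.
[x^0] = 1;  [x^1] = 2;  [x^2] = 17/8.
So c_2 = f′′(0)/2! = 17/8.

17/8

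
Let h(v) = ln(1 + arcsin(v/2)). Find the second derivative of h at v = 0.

Compose series: expand the inner function first, then feed it into the outer expansion.
From the series, [v^2] h = -1/8; multiply by 2! = 2 to get -1/4.

-1/4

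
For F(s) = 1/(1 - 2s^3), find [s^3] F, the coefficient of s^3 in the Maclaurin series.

2

F(0) = 1
F′(0) = 0
F′′(0) = 0
F′′′(0) = 12
So c_3 = F′′′(0)/3! = 2.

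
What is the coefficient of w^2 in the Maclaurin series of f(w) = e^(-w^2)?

Use the known series and substitute for the argument.

-1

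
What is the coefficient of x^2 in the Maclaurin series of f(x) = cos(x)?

-1/2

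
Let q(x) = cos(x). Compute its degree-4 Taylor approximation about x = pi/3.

(x - pi/3)^4/48 + sqrt(3)*(x - pi/3)^3/12 - (x - pi/3)^2/4 - sqrt(3)*(x - pi/3)/2 + 1/2

q(pi/3) = 1/2
q′(pi/3) = -sqrt(3)/2
q′′(pi/3) = -1/2
q′′′(pi/3) = sqrt(3)/2
q^(4)(pi/3) = 1/2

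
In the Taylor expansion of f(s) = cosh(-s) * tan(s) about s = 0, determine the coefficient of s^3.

Take the Cauchy product of the two expansions.
[s^0] = 0;  [s^1] = 1;  [s^2] = 0;  [s^3] = 5/6.
So c_3 = f′′′(0)/3! = 5/6.

5/6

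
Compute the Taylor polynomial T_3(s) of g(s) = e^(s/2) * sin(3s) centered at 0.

Write out both Maclaurin series and multiply, keeping only the needed powers.
g(0) = 0
g′(0) = 3
g′′(0) = 3
g′′′(0) = -99/4
The Taylor polynomial is Σ g^(k)(0)/k! · s^k.

-33*s^3/8 + 3*s^2/2 + 3*s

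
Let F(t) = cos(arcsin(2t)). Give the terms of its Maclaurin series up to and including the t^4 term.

Substitute the inner expansion into the outer series and collect powers.
F(0) = 1
F′(0) = 0
F′′(0) = -4
F′′′(0) = 0
F^(4)(0) = -48

-2*t^4 - 2*t^2 + 1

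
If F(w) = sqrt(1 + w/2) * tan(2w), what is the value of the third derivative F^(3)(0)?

Write out both Maclaurin series and multiply, keeping only the needed powers.
From the series, [w^3] F = 125/48; multiply by 3! = 6 to get 125/8.

125/8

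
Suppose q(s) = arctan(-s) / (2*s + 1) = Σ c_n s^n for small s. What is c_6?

446/15

Multiply the numerator's expansion by the denominator's geometric series.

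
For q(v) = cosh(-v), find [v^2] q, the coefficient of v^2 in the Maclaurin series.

Differentiate repeatedly and evaluate at the center.
q(0) = 1
q′(0) = 0
q′′(0) = 1
Then c_k = q^(k)(0)/k! gives each Taylor coefficient.

1/2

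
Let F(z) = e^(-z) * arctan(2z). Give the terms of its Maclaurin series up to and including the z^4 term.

7*z^4/3 - 5*z^3/3 - 2*z^2 + 2*z

Take the Cauchy product of the two expansions.
[z^0] = 0;  [z^1] = 2;  [z^2] = -2;  [z^3] = -5/3;  [z^4] = 7/3.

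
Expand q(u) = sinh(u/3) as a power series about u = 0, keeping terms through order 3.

q(0) = 0
q′(0) = 1/3
q′′(0) = 0
q′′′(0) = 1/27

u^3/162 + u/3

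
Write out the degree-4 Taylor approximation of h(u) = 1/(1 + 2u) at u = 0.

16*u^4 - 8*u^3 + 4*u^2 - 2*u + 1

[u^0] = 1;  [u^1] = -2;  [u^2] = 4;  [u^3] = -8;  [u^4] = 16.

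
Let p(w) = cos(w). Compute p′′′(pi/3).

sqrt(3)/2

The coefficient of (w - pi/3)^3 in the expansion is sqrt(3)/12, so p′′′(pi/3) = 3! * (sqrt(3)/12) = sqrt(3)/2.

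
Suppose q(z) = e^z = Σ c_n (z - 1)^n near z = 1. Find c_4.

e/24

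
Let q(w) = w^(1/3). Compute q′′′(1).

10/27

From the series, [(w - 1)^3] q = 5/81; multiply by 3! = 6 to get 10/27.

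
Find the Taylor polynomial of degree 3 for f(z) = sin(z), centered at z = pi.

(z - pi)^3/6 - (z - pi)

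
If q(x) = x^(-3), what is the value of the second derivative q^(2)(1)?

From the series, [(x - 1)^2] q = 6; multiply by 2! = 2 to get 12.

12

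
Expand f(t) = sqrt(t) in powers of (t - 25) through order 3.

(t - 25)^3/50000 - (t - 25)^2/1000 + (t - 25)/10 + 5

f(25) = 5
f′(25) = 1/10
f′′(25) = -1/500
f′′′(25) = 3/25000
Dividing each by k! gives the coefficients c_0, ..., c_3.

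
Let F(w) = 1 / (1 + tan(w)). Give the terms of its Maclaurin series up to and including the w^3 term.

Expand as Σ (-1)^k u^k with u equal to the inner function's series.
[w^0] = 1;  [w^1] = -1;  [w^2] = 1;  [w^3] = -4/3.

-4*w^3/3 + w^2 - w + 1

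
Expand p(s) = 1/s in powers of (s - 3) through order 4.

(s - 3)^4/243 - (s - 3)^3/81 + (s - 3)^2/27 - (s - 3)/9 + 1/3

p(3) = 1/3
p′(3) = -1/9
p′′(3) = 2/27
p′′′(3) = -2/27
p^(4)(3) = 8/81
Then c_k = p^(k)(3)/k! gives each Taylor coefficient.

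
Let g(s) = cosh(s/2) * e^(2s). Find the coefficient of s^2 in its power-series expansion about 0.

Write out both Maclaurin series and multiply, keeping only the needed powers.
g(0) = 1
g′(0) = 2
g′′(0) = 17/4
So c_2 = g′′(0)/2! = 17/8.

17/8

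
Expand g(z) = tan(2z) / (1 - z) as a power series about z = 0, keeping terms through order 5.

134*z^5/15 + 14*z^4/3 + 14*z^3/3 + 2*z^2 + 2*z

Take the Cauchy product of the two expansions.
g(0) = 0
g′(0) = 2
g′′(0) = 4
g′′′(0) = 28
g^(4)(0) = 112
g^(5)(0) = 1072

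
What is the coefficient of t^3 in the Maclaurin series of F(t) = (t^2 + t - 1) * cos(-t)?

Shift and add copies of the series according to the polynomial's terms.
F(0) = -1
F′(0) = 1
F′′(0) = 3
F′′′(0) = -3
So c_3 = F′′′(0)/3! = -1/2.

-1/2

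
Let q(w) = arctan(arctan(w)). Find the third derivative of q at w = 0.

Compose series: expand the inner function first, then feed it into the outer expansion.
The coefficient of w^3 in the expansion is -2/3, so q′′′(0) = 3! * (-2/3) = -4.

-4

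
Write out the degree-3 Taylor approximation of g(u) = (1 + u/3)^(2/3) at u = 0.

Differentiate repeatedly and evaluate at the center.
g(0) = 1
g′(0) = 2/9
g′′(0) = -2/81
g′′′(0) = 8/729
Then c_k = g^(k)(0)/k! gives each Taylor coefficient.

4*u^3/2187 - u^2/81 + 2*u/9 + 1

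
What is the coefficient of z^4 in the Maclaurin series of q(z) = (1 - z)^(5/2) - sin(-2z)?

-5/128

Add the two expansions coefficient-wise.
So c_4 = q^(4)(0)/4! = -5/128.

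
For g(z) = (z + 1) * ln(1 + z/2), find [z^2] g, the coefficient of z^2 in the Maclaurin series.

Multiply each power in the prefactor through the base expansion.
[z^0] = 0;  [z^1] = 1/2;  [z^2] = 3/8.
So c_2 = g′′(0)/2! = 3/8.

3/8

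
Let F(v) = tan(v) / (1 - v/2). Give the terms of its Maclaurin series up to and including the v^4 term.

7*v^4/24 + 7*v^3/12 + v^2/2 + v

Write out both Maclaurin series and multiply, keeping only the needed powers.
[v^0] = 0;  [v^1] = 1;  [v^2] = 1/2;  [v^3] = 7/12;  [v^4] = 7/24.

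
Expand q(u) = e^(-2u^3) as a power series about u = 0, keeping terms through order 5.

1 - 2*u^3

[u^0] = 1;  [u^1] = 0;  [u^2] = 0;  [u^3] = -2;  [u^4] = 0;  [u^5] = 0.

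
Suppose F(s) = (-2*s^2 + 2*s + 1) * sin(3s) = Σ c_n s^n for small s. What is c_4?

Shift and add copies of the series according to the polynomial's terms.
So c_4 = F^(4)(0)/4! = -9.

-9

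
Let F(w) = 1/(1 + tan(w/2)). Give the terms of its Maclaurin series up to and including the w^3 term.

Substitute the inner expansion into the outer series and collect powers.
[w^0] = 1;  [w^1] = -1/2;  [w^2] = 1/4;  [w^3] = -1/6.

-w^3/6 + w^2/4 - w/2 + 1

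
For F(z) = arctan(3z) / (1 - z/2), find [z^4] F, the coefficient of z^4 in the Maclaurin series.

Expand each factor separately, then convolve coefficients.
F(0) = 0
F′(0) = 3
F′′(0) = 3
F′′′(0) = -99/2
F^(4)(0) = -99
So c_4 = F^(4)(0)/4! = -33/8.

-33/8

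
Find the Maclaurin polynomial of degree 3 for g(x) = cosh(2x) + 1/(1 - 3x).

Add the two expansions coefficient-wise.
g(0) = 2
g′(0) = 3
g′′(0) = 22
g′′′(0) = 162

27*x^3 + 11*x^2 + 3*x + 2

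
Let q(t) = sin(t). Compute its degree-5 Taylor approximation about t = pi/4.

sqrt(2)*(t - pi/4)^5/240 + sqrt(2)*(t - pi/4)^4/48 - sqrt(2)*(t - pi/4)^3/12 - sqrt(2)*(t - pi/4)^2/4 + sqrt(2)*(t - pi/4)/2 + sqrt(2)/2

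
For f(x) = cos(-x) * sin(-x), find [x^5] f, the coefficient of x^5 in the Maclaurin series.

-2/15

Expand each factor separately, then convolve coefficients.
f(0) = 0
f′(0) = -1
f′′(0) = 0
f′′′(0) = 4
f^(4)(0) = 0
f^(5)(0) = -16
Dividing each by k! gives the coefficients c_0, ..., c_5.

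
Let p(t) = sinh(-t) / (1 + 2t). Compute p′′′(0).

-25

Expand each factor separately, then convolve coefficients.
From the series, [t^3] p = -25/6; multiply by 3! = 6 to get -25.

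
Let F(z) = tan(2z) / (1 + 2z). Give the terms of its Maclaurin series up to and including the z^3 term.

32*z^3/3 - 4*z^2 + 2*z

Expand each factor separately, then convolve coefficients.
F(0) = 0
F′(0) = 2
F′′(0) = -8
F′′′(0) = 64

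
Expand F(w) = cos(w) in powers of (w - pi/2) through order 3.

(w - pi/2)^3/6 - (w - pi/2)

Use the known series and substitute for the argument.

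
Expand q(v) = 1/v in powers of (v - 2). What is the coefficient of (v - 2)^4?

1/32

q(2) = 1/2
q′(2) = -1/4
q′′(2) = 1/4
q′′′(2) = -3/8
q^(4)(2) = 3/4
So c_4 = q^(4)(2)/4! = 1/32.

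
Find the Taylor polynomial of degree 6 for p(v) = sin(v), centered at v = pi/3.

-sqrt(3)*(v - pi/3)^6/1440 + (v - pi/3)^5/240 + sqrt(3)*(v - pi/3)^4/48 - (v - pi/3)^3/12 - sqrt(3)*(v - pi/3)^2/4 + (v - pi/3)/2 + sqrt(3)/2

p(pi/3) = sqrt(3)/2
p′(pi/3) = 1/2
p′′(pi/3) = -sqrt(3)/2
p′′′(pi/3) = -1/2
p^(4)(pi/3) = sqrt(3)/2
p^(5)(pi/3) = 1/2
p^(6)(pi/3) = -sqrt(3)/2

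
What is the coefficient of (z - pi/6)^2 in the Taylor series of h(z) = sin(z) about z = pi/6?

-1/4

Compute the successive derivatives at the expansion point and divide by k!.
[(z - pi/6)^0] = 1/2;  [(z - pi/6)^1] = sqrt(3)/2;  [(z - pi/6)^2] = -1/4.
So c_2 = h′′(pi/6)/2! = -1/4.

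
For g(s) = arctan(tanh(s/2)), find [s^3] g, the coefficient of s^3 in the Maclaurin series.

Let u equal the inner series; expand the outer function in u and truncate.
g(0) = 0
g′(0) = 1/2
g′′(0) = 0
g′′′(0) = -1/2
So c_3 = g′′′(0)/3! = -1/12.

-1/12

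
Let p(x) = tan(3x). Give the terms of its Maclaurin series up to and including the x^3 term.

9*x^3 + 3*x

Compute the successive derivatives at the expansion point and divide by k!.
p(0) = 0
p′(0) = 3
p′′(0) = 0
p′′′(0) = 54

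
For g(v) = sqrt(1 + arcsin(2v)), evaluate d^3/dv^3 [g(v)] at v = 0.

Let u equal the inner series; expand the outer function in u and truncate.
The coefficient of v^3 in the expansion is 7/6, so g′′′(0) = 3! * (7/6) = 7.

7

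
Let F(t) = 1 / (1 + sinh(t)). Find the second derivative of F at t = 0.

Write 1/(1+u) = 1 - u + u^2 - u^3 + ... and substitute the series for u.
The coefficient of t^2 in the expansion is 1, so F′′(0) = 2! * (1) = 2.

2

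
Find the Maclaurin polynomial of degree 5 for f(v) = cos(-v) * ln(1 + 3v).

1769*v^5/40 - 18*v^4 + 15*v^3/2 - 9*v^2/2 + 3*v

Multiply the two series term by term and collect like powers.
f(0) = 0
f′(0) = 3
f′′(0) = -9
f′′′(0) = 45
f^(4)(0) = -432
f^(5)(0) = 5307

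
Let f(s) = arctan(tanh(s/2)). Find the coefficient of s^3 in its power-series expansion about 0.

-1/12

Plug the Maclaurin series of the inner function into that of the outer and collect terms.
f(0) = 0
f′(0) = 1/2
f′′(0) = 0
f′′′(0) = -1/2
So c_3 = f′′′(0)/3! = -1/12.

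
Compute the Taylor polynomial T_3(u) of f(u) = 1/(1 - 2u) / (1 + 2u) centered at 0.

4*u^2 + 1

Expand each factor separately, then convolve coefficients.
f(0) = 1
f′(0) = 0
f′′(0) = 8
f′′′(0) = 0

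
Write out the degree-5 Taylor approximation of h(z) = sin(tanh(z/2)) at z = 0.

Compose series: expand the inner function first, then feed it into the outer expansion.
[z^0] = 0;  [z^1] = 1/2;  [z^2] = 0;  [z^3] = -1/16;  [z^4] = 0;  [z^5] = 37/3840.

37*z^5/3840 - z^3/16 + z/2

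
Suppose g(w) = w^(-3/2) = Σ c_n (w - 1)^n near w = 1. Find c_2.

g(1) = 1
g′(1) = -3/2
g′′(1) = 15/4

15/8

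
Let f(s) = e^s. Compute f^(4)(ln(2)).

Compute the successive derivatives at the expansion point and divide by k!.
From the series, [(s - ln(2))^4] f = 1/12; multiply by 4! = 24 to get 2.

2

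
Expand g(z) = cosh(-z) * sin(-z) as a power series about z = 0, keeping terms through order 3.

-z^3/3 - z

Expand each factor separately, then convolve coefficients.
g(0) = 0
g′(0) = -1
g′′(0) = 0
g′′′(0) = -2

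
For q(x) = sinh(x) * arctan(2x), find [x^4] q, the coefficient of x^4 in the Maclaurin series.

-7/3

Take the Cauchy product of the two expansions.
So c_4 = q^(4)(0)/4! = -7/3.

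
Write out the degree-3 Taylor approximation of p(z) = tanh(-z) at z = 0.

z^3/3 - z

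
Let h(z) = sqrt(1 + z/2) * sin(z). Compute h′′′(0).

-19/16

Expand each factor separately, then convolve coefficients.
The coefficient of z^3 in the expansion is -19/96, so h′′′(0) = 3! * (-19/96) = -19/16.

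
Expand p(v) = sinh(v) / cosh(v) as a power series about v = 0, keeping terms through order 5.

2*v^5/15 - v^3/3 + v

Invert the denominator's series and multiply.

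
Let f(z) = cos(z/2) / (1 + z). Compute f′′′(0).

-21/4

Take the Cauchy product of the two expansions.
From the series, [z^3] f = -7/8; multiply by 3! = 6 to get -21/4.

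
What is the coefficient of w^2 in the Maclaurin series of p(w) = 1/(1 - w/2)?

1/4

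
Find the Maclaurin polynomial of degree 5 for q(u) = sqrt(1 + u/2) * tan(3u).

Multiply the two series term by term and collect like powers.
q(0) = 0
q′(0) = 3
q′′(0) = 3/2
q′′′(0) = 855/16
q^(4)(0) = 873/16
q^(5)(0) = 986463/256

328821*u^5/10240 + 291*u^4/128 + 285*u^3/32 + 3*u^2/4 + 3*u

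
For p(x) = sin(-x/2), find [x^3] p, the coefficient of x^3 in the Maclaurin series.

1/48

p(0) = 0
p′(0) = -1/2
p′′(0) = 0
p′′′(0) = 1/8
So c_3 = p′′′(0)/3! = 1/48.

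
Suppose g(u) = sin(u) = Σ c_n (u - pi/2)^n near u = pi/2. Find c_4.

1/24

g(pi/2) = 1
g′(pi/2) = 0
g′′(pi/2) = -1
g′′′(pi/2) = 0
g^(4)(pi/2) = 1
So c_4 = g^(4)(pi/2)/4! = 1/24.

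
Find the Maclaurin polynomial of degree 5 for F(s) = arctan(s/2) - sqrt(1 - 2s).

141*s^5/160 + 5*s^4/8 + 11*s^3/24 + s^2/2 + 3*s/2 - 1

Add the two expansions coefficient-wise.
F(0) = -1
F′(0) = 3/2
F′′(0) = 1
F′′′(0) = 11/4
F^(4)(0) = 15
F^(5)(0) = 423/4
Then c_k = F^(k)(0)/k! gives each Taylor coefficient.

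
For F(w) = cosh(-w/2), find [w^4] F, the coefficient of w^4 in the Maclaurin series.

1/384

[w^0] = 1;  [w^1] = 0;  [w^2] = 1/8;  [w^3] = 0;  [w^4] = 1/384.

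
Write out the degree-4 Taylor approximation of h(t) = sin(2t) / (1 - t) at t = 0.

Expand 1/(denominator) as a geometric series and multiply by the numerator's series.
[t^0] = 0;  [t^1] = 2;  [t^2] = 2;  [t^3] = 2/3;  [t^4] = 2/3.

2*t^4/3 + 2*t^3/3 + 2*t^2 + 2*t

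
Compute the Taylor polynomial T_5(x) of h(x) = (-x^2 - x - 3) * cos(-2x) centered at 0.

-2*x^5/3 + 2*x^3 + 5*x^2 - x - 3

Distribute the polynomial across the series and collect like powers.
[x^0] = -3;  [x^1] = -1;  [x^2] = 5;  [x^3] = 2;  [x^4] = 0;  [x^5] = -2/3.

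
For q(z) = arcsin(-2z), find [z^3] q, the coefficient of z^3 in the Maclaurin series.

q(0) = 0
q′(0) = -2
q′′(0) = 0
q′′′(0) = -8
The Taylor polynomial is Σ q^(k)(0)/k! · z^k.

-4/3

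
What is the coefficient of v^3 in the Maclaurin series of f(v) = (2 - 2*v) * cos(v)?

Multiply each power in the prefactor through the base expansion.
f(0) = 2
f′(0) = -2
f′′(0) = -2
f′′′(0) = 6

1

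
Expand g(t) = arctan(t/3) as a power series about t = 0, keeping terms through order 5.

t^5/1215 - t^3/81 + t/3

g(0) = 0
g′(0) = 1/3
g′′(0) = 0
g′′′(0) = -2/27
g^(4)(0) = 0
g^(5)(0) = 8/81
Dividing each by k! gives the coefficients c_0, ..., c_5.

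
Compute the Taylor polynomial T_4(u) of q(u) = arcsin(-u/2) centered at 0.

Use the known series and substitute for the argument.
q(0) = 0
q′(0) = -1/2
q′′(0) = 0
q′′′(0) = -1/8
q^(4)(0) = 0

-u^3/48 - u/2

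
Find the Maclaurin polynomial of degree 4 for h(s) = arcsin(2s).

[s^0] = 0;  [s^1] = 2;  [s^2] = 0;  [s^3] = 4/3;  [s^4] = 0.

4*s^3/3 + 2*s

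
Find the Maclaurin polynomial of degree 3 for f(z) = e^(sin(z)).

Let u equal the inner series; expand the outer function in u and truncate.
f(0) = 1
f′(0) = 1
f′′(0) = 1
f′′′(0) = 0
Then c_k = f^(k)(0)/k! gives each Taylor coefficient.

z^2/2 + z + 1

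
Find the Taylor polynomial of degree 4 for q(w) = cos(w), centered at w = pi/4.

sqrt(2)*(w - pi/4)^4/48 + sqrt(2)*(w - pi/4)^3/12 - sqrt(2)*(w - pi/4)^2/4 - sqrt(2)*(w - pi/4)/2 + sqrt(2)/2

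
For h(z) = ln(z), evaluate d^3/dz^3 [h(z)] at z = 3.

From the series, [(z - 3)^3] h = 1/81; multiply by 3! = 6 to get 2/27.

2/27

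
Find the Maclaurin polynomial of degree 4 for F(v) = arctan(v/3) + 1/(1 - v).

Combine the two series term by term.

v^4 + 80*v^3/81 + v^2 + 4*v/3 + 1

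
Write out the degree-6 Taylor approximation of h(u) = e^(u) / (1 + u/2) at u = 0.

7*u^6/2880 - u^5/480 + u^4/48 + u^3/24 + u^2/4 + u/2 + 1

Expand each factor separately, then convolve coefficients.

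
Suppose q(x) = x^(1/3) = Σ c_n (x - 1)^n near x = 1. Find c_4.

q(1) = 1
q′(1) = 1/3
q′′(1) = -2/9
q′′′(1) = 10/27
q^(4)(1) = -80/81
Dividing each by k! gives the coefficients c_0, ..., c_4.

-10/243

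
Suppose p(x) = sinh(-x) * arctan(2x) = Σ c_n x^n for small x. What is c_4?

7/3

Multiply the two series term by term and collect like powers.
p(0) = 0
p′(0) = 0
p′′(0) = -4
p′′′(0) = 0
p^(4)(0) = 56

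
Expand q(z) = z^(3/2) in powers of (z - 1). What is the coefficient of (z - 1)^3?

-1/16

Compute the successive derivatives at the expansion point and divide by k!.
q(1) = 1
q′(1) = 3/2
q′′(1) = 3/4
q′′′(1) = -3/8
So c_3 = q′′′(1)/3! = -1/16.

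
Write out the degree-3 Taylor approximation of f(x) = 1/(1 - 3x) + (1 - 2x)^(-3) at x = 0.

107*x^3 + 33*x^2 + 9*x + 2

Expand each term separately and add.
f(0) = 2
f′(0) = 9
f′′(0) = 66
f′′′(0) = 642
Dividing each by k! gives the coefficients c_0, ..., c_3.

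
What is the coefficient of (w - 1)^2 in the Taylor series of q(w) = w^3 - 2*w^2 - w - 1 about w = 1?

1

[(w - 1)^0] = -3;  [(w - 1)^1] = -2;  [(w - 1)^2] = 1.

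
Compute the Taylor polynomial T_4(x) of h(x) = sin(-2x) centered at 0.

Apply the Taylor formula c_k = f^(k)(a)/k!.

4*x^3/3 - 2*x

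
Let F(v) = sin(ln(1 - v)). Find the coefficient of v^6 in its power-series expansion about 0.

1/8

Plug the Maclaurin series of the inner function into that of the outer and collect terms.
F(0) = 0
F′(0) = -1
F′′(0) = -1
F′′′(0) = -1
F^(4)(0) = 0
F^(5)(0) = 10
F^(6)(0) = 90
So c_6 = F^(6)(0)/6! = 1/8.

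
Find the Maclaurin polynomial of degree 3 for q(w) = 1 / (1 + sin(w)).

Expand as Σ (-1)^k u^k with u equal to the inner function's series.
[w^0] = 1;  [w^1] = -1;  [w^2] = 1;  [w^3] = -5/6.

-5*w^3/6 + w^2 - w + 1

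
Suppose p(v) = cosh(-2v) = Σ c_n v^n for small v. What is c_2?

2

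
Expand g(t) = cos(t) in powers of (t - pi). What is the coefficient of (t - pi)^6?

Apply the Taylor formula c_k = f^(k)(a)/k!.
[(t - pi)^0] = -1;  [(t - pi)^1] = 0;  [(t - pi)^2] = 1/2;  [(t - pi)^3] = 0;  [(t - pi)^4] = -1/24;  [(t - pi)^5] = 0;  [(t - pi)^6] = 1/720.
So c_6 = g^(6)(pi)/6! = 1/720.

1/720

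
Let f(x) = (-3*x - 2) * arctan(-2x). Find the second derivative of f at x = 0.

12

Distribute the polynomial across the series and collect like powers.
From the series, [x^2] f = 6; multiply by 2! = 2 to get 12.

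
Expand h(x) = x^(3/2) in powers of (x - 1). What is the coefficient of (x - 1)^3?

h(1) = 1
h′(1) = 3/2
h′′(1) = 3/4
h′′′(1) = -3/8
So c_3 = h′′′(1)/3! = -1/16.

-1/16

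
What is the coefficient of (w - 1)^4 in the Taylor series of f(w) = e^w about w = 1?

e/24

Differentiate repeatedly and evaluate at the center.
f(1) = e
f′(1) = e
f′′(1) = e
f′′′(1) = e
f^(4)(1) = e
So c_4 = f^(4)(1)/4! = e/24.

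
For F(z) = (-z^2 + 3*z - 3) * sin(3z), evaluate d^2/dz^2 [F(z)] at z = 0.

18

Distribute the polynomial across the series and collect like powers.
The coefficient of z^2 in the expansion is 9, so F′′(0) = 2! * (9) = 18.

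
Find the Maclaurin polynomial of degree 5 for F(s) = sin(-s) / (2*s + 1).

-1841*s^5/120 + 23*s^4/3 - 23*s^3/6 + 2*s^2 - s

Use 1/(1 - r) = Σ r^k on the denominator, then take the Cauchy product.
[s^0] = 0;  [s^1] = -1;  [s^2] = 2;  [s^3] = -23/6;  [s^4] = 23/3;  [s^5] = -1841/120.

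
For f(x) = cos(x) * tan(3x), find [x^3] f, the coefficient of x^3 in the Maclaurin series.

15/2

Write out both Maclaurin series and multiply, keeping only the needed powers.
[x^0] = 0;  [x^1] = 3;  [x^2] = 0;  [x^3] = 15/2.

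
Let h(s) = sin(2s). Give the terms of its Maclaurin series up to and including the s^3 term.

-4*s^3/3 + 2*s

[s^0] = 0;  [s^1] = 2;  [s^2] = 0;  [s^3] = -4/3.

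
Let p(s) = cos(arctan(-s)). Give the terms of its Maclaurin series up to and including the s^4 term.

3*s^4/8 - s^2/2 + 1

Plug the Maclaurin series of the inner function into that of the outer and collect terms.
p(0) = 1
p′(0) = 0
p′′(0) = -1
p′′′(0) = 0
p^(4)(0) = 9
Then c_k = p^(k)(0)/k! gives each Taylor coefficient.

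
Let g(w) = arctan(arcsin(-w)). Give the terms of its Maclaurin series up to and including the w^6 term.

Substitute the inner expansion into the outer series and collect powers.
g(0) = 0
g′(0) = -1
g′′(0) = 0
g′′′(0) = 1
g^(4)(0) = 0
g^(5)(0) = -13
g^(6)(0) = 0
Dividing each by k! gives the coefficients c_0, ..., c_6.

-13*w^5/120 + w^3/6 - w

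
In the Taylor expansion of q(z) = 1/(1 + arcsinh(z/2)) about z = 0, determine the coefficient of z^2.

1/4

Compose series: expand the inner function first, then feed it into the outer expansion.
[z^0] = 1;  [z^1] = -1/2;  [z^2] = 1/4.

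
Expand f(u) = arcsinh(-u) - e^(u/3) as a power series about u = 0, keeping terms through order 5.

-547*u^5/7290 - u^4/1944 + 13*u^3/81 - u^2/18 - 4*u/3 - 1

Combine the two series term by term.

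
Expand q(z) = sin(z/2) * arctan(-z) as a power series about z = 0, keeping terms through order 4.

3*z^4/16 - z^2/2

Take the Cauchy product of the two expansions.
[z^0] = 0;  [z^1] = 0;  [z^2] = -1/2;  [z^3] = 0;  [z^4] = 3/16.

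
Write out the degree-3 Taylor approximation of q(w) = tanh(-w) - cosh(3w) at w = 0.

Expand each term separately and add.
q(0) = -1
q′(0) = -1
q′′(0) = -9
q′′′(0) = 2
Then c_k = q^(k)(0)/k! gives each Taylor coefficient.

w^3/3 - 9*w^2/2 - w - 1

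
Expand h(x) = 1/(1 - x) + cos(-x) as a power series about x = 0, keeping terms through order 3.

x^3 + x^2/2 + x + 2

Add the two expansions coefficient-wise.
h(0) = 2
h′(0) = 1
h′′(0) = 1
h′′′(0) = 6
The Taylor polynomial is Σ h^(k)(0)/k! · x^k.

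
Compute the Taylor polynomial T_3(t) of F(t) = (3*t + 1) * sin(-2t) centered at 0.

Multiply each power in the prefactor through the base expansion.
F(0) = 0
F′(0) = -2
F′′(0) = -12
F′′′(0) = 8
The Taylor polynomial is Σ F^(k)(0)/k! · t^k.

4*t^3/3 - 6*t^2 - 2*t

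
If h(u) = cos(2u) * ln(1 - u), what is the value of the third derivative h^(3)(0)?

Take the Cauchy product of the two expansions.
The coefficient of u^3 in the expansion is 5/3, so h′′′(0) = 3! * (5/3) = 10.

10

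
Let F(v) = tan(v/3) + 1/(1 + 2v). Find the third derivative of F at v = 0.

-1294/27

Expand each term separately and add.
The coefficient of v^3 in the expansion is -647/81, so F′′′(0) = 3! * (-647/81) = -1294/27.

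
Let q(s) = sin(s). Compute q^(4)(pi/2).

From the series, [(s - pi/2)^4] q = 1/24; multiply by 4! = 24 to get 1.

1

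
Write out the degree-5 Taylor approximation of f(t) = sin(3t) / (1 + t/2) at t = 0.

87*t^5/80 + 15*t^4/8 - 15*t^3/4 - 3*t^2/2 + 3*t

Multiply the two series term by term and collect like powers.
[t^0] = 0;  [t^1] = 3;  [t^2] = -3/2;  [t^3] = -15/4;  [t^4] = 15/8;  [t^5] = 87/80.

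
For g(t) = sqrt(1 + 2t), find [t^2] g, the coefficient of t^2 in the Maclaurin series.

[t^0] = 1;  [t^1] = 1;  [t^2] = -1/2.

-1/2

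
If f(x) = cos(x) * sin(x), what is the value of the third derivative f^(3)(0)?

-4

Multiply the two series term by term and collect like powers.
From the series, [x^3] f = -2/3; multiply by 3! = 6 to get -4.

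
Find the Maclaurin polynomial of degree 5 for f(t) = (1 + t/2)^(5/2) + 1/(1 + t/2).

Expand each term separately and add.
f(0) = 2
f′(0) = 3/4
f′′(0) = 23/16
f′′′(0) = -33/64
f^(4)(0) = 369/256
f^(5)(0) = -3795/1024
Dividing each by k! gives the coefficients c_0, ..., c_5.

-253*t^5/8192 + 123*t^4/2048 - 11*t^3/128 + 23*t^2/32 + 3*t/4 + 2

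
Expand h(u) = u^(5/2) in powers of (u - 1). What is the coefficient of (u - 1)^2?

h(1) = 1
h′(1) = 5/2
h′′(1) = 15/4
So c_2 = h′′(1)/2! = 15/8.

15/8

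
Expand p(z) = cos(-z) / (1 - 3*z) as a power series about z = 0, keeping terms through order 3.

51*z^3/2 + 17*z^2/2 + 3*z + 1

Expand 1/(denominator) as a geometric series and multiply by the numerator's series.
p(0) = 1
p′(0) = 3
p′′(0) = 17
p′′′(0) = 153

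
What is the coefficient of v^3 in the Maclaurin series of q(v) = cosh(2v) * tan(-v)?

-7/3

Multiply the two series term by term and collect like powers.
q(0) = 0
q′(0) = -1
q′′(0) = 0
q′′′(0) = -14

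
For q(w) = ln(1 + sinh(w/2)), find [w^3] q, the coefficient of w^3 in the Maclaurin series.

Compose series: expand the inner function first, then feed it into the outer expansion.
[w^0] = 0;  [w^1] = 1/2;  [w^2] = -1/8;  [w^3] = 1/16.

1/16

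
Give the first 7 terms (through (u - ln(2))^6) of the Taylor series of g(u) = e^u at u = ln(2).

Differentiate repeatedly and evaluate at the center.
[(u - ln(2))^0] = 2;  [(u - ln(2))^1] = 2;  [(u - ln(2))^2] = 1;  [(u - ln(2))^3] = 1/3;  [(u - ln(2))^4] = 1/12;  [(u - ln(2))^5] = 1/60;  [(u - ln(2))^6] = 1/360.

(u - ln(2))^6/360 + (u - ln(2))^5/60 + (u - ln(2))^4/12 + (u - ln(2))^3/3 + (u - ln(2))^2 + 2*(u - ln(2)) + 2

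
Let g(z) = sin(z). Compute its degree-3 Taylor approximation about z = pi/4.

-sqrt(2)*(z - pi/4)^3/12 - sqrt(2)*(z - pi/4)^2/4 + sqrt(2)*(z - pi/4)/2 + sqrt(2)/2

g(pi/4) = sqrt(2)/2
g′(pi/4) = sqrt(2)/2
g′′(pi/4) = -sqrt(2)/2
g′′′(pi/4) = -sqrt(2)/2
Then c_k = g^(k)(pi/4)/k! gives each Taylor coefficient.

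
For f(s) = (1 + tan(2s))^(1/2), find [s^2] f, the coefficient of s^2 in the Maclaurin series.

-1/2

Compose series: expand the inner function first, then feed it into the outer expansion.
So c_2 = f′′(0)/2! = -1/2.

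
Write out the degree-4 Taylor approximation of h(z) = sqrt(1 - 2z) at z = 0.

-5*z^4/8 - z^3/2 - z^2/2 - z + 1

[z^0] = 1;  [z^1] = -1;  [z^2] = -1/2;  [z^3] = -1/2;  [z^4] = -5/8.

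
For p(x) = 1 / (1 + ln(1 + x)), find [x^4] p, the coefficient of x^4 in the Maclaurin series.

Use the geometric series for the reciprocal, then substitute.
[x^0] = 1;  [x^1] = -1;  [x^2] = 3/2;  [x^3] = -7/3;  [x^4] = 11/3.
So c_4 = p^(4)(0)/4! = 11/3.

11/3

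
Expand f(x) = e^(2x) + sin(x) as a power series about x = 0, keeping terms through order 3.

Expand each term separately and add.
f(0) = 1
f′(0) = 3
f′′(0) = 4
f′′′(0) = 7

7*x^3/6 + 2*x^2 + 3*x + 1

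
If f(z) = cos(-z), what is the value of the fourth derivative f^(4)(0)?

From the series, [z^4] f = 1/24; multiply by 4! = 24 to get 1.

1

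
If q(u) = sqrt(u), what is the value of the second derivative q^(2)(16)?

From the series, [(u - 16)^2] q = -1/512; multiply by 2! = 2 to get -1/256.

-1/256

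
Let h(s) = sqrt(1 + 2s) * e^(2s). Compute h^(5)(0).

107

Multiply the two series term by term and collect like powers.
From the series, [s^5] h = 107/120; multiply by 5! = 120 to get 107.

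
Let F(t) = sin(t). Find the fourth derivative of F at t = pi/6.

1/2

The coefficient of (t - pi/6)^4 in the expansion is 1/48, so F^(4)(pi/6) = 4! * (1/48) = 1/2.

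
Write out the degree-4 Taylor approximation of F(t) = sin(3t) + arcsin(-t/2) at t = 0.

-217*t^3/48 + 5*t/2

Expand each term separately and add.
F(0) = 0
F′(0) = 5/2
F′′(0) = 0
F′′′(0) = -217/8
F^(4)(0) = 0
Dividing each by k! gives the coefficients c_0, ..., c_4.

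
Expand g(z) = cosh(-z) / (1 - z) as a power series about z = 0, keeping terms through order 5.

37*z^5/24 + 37*z^4/24 + 3*z^3/2 + 3*z^2/2 + z + 1

Expand each factor separately, then convolve coefficients.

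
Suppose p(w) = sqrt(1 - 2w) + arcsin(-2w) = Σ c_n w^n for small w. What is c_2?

Add the two expansions coefficient-wise.
p(0) = 1
p′(0) = -3
p′′(0) = -1

-1/2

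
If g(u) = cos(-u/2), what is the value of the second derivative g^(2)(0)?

-1/4

The coefficient of u^2 in the expansion is -1/8, so g′′(0) = 2! * (-1/8) = -1/4.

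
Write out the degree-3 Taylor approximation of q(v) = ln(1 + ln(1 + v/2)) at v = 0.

7*v^3/48 - v^2/4 + v/2

Substitute the inner expansion into the outer series and collect powers.
[v^0] = 0;  [v^1] = 1/2;  [v^2] = -1/4;  [v^3] = 7/48.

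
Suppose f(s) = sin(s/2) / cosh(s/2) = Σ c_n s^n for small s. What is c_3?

Invert the denominator's series and multiply.
f(0) = 0
f′(0) = 1/2
f′′(0) = 0
f′′′(0) = -1/2
The Taylor polynomial is Σ f^(k)(0)/k! · s^k.

-1/12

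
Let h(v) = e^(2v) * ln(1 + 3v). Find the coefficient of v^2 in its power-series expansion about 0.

3/2

Expand each factor separately, then convolve coefficients.
h(0) = 0
h′(0) = 3
h′′(0) = 3
So c_2 = h′′(0)/2! = 3/2.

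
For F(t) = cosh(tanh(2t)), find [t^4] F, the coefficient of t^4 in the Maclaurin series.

Compose series: expand the inner function first, then feed it into the outer expansion.
F(0) = 1
F′(0) = 0
F′′(0) = 4
F′′′(0) = 0
F^(4)(0) = -112

-14/3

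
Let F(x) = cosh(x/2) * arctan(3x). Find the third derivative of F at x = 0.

-207/4

Multiply the two series term by term and collect like powers.
The coefficient of x^3 in the expansion is -69/8, so F′′′(0) = 3! * (-69/8) = -207/4.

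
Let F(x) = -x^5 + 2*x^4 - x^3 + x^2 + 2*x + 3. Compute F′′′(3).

Apply the Taylor formula c_k = f^(k)(a)/k!.
The coefficient of (x - 3)^3 in the expansion is -67, so F′′′(3) = 3! * (-67) = -402.

-402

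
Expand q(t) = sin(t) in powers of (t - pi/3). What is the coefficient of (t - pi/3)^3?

-1/12

q(pi/3) = sqrt(3)/2
q′(pi/3) = 1/2
q′′(pi/3) = -sqrt(3)/2
q′′′(pi/3) = -1/2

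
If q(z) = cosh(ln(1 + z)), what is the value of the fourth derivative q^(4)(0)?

Compose series: expand the inner function first, then feed it into the outer expansion.
From the series, [z^4] q = 1/2; multiply by 4! = 24 to get 12.

12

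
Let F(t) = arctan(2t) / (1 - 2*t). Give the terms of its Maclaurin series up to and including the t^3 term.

16*t^3/3 + 4*t^2 + 2*t

Expand 1/(denominator) as a geometric series and multiply by the numerator's series.
F(0) = 0
F′(0) = 2
F′′(0) = 8
F′′′(0) = 32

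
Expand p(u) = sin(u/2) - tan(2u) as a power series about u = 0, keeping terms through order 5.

Add the two expansions coefficient-wise.
p(0) = 0
p′(0) = -3/2
p′′(0) = 0
p′′′(0) = -129/8
p^(4)(0) = 0
p^(5)(0) = -16383/32

-5461*u^5/1280 - 43*u^3/16 - 3*u/2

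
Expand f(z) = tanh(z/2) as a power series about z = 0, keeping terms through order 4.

-z^3/24 + z/2

f(0) = 0
f′(0) = 1/2
f′′(0) = 0
f′′′(0) = -1/4
f^(4)(0) = 0
Dividing each by k! gives the coefficients c_0, ..., c_4.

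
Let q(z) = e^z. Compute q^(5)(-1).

The coefficient of (z + 1)^5 in the expansion is e^(-1)/120, so q^(5)(-1) = 5! * (e^(-1)/120) = e^(-1).

e^(-1)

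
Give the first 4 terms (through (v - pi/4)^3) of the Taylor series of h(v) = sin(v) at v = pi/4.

-sqrt(2)*(v - pi/4)^3/12 - sqrt(2)*(v - pi/4)^2/4 + sqrt(2)*(v - pi/4)/2 + sqrt(2)/2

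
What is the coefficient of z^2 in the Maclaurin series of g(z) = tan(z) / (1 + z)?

-1

Write out both Maclaurin series and multiply, keeping only the needed powers.
[z^0] = 0;  [z^1] = 1;  [z^2] = -1.
So c_2 = g′′(0)/2! = -1.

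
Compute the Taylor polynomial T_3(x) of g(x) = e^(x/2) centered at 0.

Differentiate repeatedly and evaluate at the center.
g(0) = 1
g′(0) = 1/2
g′′(0) = 1/4
g′′′(0) = 1/8

x^3/48 + x^2/8 + x/2 + 1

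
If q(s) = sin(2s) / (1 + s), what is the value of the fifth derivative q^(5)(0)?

112

Take the Cauchy product of the two expansions.
The coefficient of s^5 in the expansion is 14/15, so q^(5)(0) = 5! * (14/15) = 112.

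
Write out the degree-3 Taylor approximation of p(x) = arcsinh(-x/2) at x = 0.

[x^0] = 0;  [x^1] = -1/2;  [x^2] = 0;  [x^3] = 1/48.

x^3/48 - x/2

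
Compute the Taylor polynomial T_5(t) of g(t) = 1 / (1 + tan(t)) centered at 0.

-32*t^5/15 + 5*t^4/3 - 4*t^3/3 + t^2 - t + 1

Expand as Σ (-1)^k u^k with u equal to the inner function's series.
[t^0] = 1;  [t^1] = -1;  [t^2] = 1;  [t^3] = -4/3;  [t^4] = 5/3;  [t^5] = -32/15.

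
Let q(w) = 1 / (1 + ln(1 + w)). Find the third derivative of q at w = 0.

Use the geometric series for the reciprocal, then substitute.
The coefficient of w^3 in the expansion is -7/3, so q′′′(0) = 3! * (-7/3) = -14.

-14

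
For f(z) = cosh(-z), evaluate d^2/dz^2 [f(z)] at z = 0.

Apply the Taylor formula c_k = f^(k)(a)/k!.
The coefficient of z^2 in the expansion is 1/2, so f′′(0) = 2! * (1/2) = 1.

1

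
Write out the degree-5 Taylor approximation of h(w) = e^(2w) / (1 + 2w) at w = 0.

-176*w^5/15 + 6*w^4 - 8*w^3/3 + 2*w^2 + 1

Multiply the two series term by term and collect like powers.
[w^0] = 1;  [w^1] = 0;  [w^2] = 2;  [w^3] = -8/3;  [w^4] = 6;  [w^5] = -176/15.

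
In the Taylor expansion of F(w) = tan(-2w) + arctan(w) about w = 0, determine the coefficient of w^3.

-3

Add the two expansions coefficient-wise.
[w^0] = 0;  [w^1] = -1;  [w^2] = 0;  [w^3] = -3.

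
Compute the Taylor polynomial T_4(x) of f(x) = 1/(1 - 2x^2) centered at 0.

f(0) = 1
f′(0) = 0
f′′(0) = 4
f′′′(0) = 0
f^(4)(0) = 96
Then c_k = f^(k)(0)/k! gives each Taylor coefficient.

4*x^4 + 2*x^2 + 1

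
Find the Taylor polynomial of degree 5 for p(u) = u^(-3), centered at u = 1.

-21*(u - 1)^5 + 15*(u - 1)^4 - 10*(u - 1)^3 + 6*(u - 1)^2 - 3*(u - 1) + 1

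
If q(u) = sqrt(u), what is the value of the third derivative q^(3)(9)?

1/648

From the series, [(u - 9)^3] q = 1/3888; multiply by 3! = 6 to get 1/648.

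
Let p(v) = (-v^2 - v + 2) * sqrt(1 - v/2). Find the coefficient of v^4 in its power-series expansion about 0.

Shift and add copies of the series according to the polynomial's terms.
[v^0] = 2;  [v^1] = -3/2;  [v^2] = -13/16;  [v^3] = 17/64;  [v^4] = 35/1024.

35/1024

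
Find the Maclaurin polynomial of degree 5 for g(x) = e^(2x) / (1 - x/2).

Multiply the two series term by term and collect like powers.
g(0) = 1
g′(0) = 5/2
g′′(0) = 13/2
g′′′(0) = 71/4
g^(4)(0) = 103/2
g^(5)(0) = 643/4

643*x^5/480 + 103*x^4/48 + 71*x^3/24 + 13*x^2/4 + 5*x/2 + 1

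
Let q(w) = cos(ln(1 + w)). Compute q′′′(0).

Substitute the inner expansion into the outer series and collect powers.
From the series, [w^3] q = 1/2; multiply by 3! = 6 to get 3.

3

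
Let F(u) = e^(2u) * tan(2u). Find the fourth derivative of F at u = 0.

Take the Cauchy product of the two expansions.
The coefficient of u^4 in the expansion is 8, so F^(4)(0) = 4! * (8) = 192.

192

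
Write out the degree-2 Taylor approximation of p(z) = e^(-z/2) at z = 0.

z^2/8 - z/2 + 1

[z^0] = 1;  [z^1] = -1/2;  [z^2] = 1/8.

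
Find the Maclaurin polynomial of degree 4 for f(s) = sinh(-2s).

Compute the successive derivatives at the expansion point and divide by k!.
[s^0] = 0;  [s^1] = -2;  [s^2] = 0;  [s^3] = -4/3;  [s^4] = 0.

-4*s^3/3 - 2*s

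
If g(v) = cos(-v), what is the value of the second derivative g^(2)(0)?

-1

From the series, [v^2] g = -1/2; multiply by 2! = 2 to get -1.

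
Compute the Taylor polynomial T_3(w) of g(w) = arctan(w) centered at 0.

Differentiate repeatedly and evaluate at the center.
g(0) = 0
g′(0) = 1
g′′(0) = 0
g′′′(0) = -2
The Taylor polynomial is Σ g^(k)(0)/k! · w^k.

-w^3/3 + w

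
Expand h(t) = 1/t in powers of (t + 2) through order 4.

-(t + 2)^4/32 - (t + 2)^3/16 - (t + 2)^2/8 - (t + 2)/4 - 1/2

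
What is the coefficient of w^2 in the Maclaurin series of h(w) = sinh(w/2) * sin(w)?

1/2

Take the Cauchy product of the two expansions.
h(0) = 0
h′(0) = 0
h′′(0) = 1
So c_2 = h′′(0)/2! = 1/2.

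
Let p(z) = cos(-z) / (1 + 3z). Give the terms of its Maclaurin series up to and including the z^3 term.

-51*z^3/2 + 17*z^2/2 - 3*z + 1

Take the Cauchy product of the two expansions.
p(0) = 1
p′(0) = -3
p′′(0) = 17
p′′′(0) = -153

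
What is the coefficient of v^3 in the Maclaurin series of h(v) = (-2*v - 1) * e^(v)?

Multiply each power in the prefactor through the base expansion.

-7/6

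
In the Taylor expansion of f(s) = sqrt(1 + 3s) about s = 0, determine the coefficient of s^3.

27/16

f(0) = 1
f′(0) = 3/2
f′′(0) = -9/4
f′′′(0) = 81/8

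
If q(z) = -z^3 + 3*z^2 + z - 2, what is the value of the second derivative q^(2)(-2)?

18

Differentiate repeatedly and evaluate at the center.
The coefficient of (z + 2)^2 in the expansion is 9, so q′′(-2) = 2! * (9) = 18.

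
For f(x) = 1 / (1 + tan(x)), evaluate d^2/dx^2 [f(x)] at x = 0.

2

Write 1/(1+u) = 1 - u + u^2 - u^3 + ... and substitute the series for u.
The coefficient of x^2 in the expansion is 1, so f′′(0) = 2! * (1) = 2.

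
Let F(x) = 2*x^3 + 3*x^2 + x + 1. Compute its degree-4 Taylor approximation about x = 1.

F(1) = 7
F′(1) = 13
F′′(1) = 18
F′′′(1) = 12
F^(4)(1) = 0
Dividing each by k! gives the coefficients c_0, ..., c_4.

2*(x - 1)^3 + 9*(x - 1)^2 + 13*(x - 1) + 7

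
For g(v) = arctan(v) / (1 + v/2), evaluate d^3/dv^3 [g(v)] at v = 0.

Write out both Maclaurin series and multiply, keeping only the needed powers.
From the series, [v^3] g = -1/12; multiply by 3! = 6 to get -1/2.

-1/2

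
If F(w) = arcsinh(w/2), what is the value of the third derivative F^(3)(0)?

-1/8

From the series, [w^3] F = -1/48; multiply by 3! = 6 to get -1/8.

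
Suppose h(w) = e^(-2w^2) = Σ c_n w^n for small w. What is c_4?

2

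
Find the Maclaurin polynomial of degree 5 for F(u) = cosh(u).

Apply the Taylor formula c_k = f^(k)(a)/k!.

u^4/24 + u^2/2 + 1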